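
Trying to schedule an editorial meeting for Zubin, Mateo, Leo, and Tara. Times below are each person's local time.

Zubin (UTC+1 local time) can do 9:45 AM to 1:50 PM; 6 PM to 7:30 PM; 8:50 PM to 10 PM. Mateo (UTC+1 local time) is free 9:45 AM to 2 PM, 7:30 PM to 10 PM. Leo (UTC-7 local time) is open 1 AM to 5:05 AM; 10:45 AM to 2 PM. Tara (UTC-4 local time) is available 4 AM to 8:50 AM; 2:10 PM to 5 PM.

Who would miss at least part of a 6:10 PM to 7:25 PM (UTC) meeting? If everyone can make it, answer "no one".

Mateo, Zubin

Zubin in UTC: 08:45-12:50, 17:00-18:30, 19:50-21:00 (subtract 1h to convert from UTC+1).
Mateo in UTC: 08:45-13:00, 18:30-21:00 (subtract 1h to convert from UTC+1).
Leo in UTC: 08:00-12:05, 17:45-21:00 (add 7h to convert from UTC-7).
Tara in UTC: 08:00-12:50, 18:10-21:00 (add 4h to convert from UTC-4).
Zubin: not fully free for 18:10-19:25. Mateo: not fully free for 18:10-19:25. Leo: free for 18:10-19:25. Tara: free for 18:10-19:25.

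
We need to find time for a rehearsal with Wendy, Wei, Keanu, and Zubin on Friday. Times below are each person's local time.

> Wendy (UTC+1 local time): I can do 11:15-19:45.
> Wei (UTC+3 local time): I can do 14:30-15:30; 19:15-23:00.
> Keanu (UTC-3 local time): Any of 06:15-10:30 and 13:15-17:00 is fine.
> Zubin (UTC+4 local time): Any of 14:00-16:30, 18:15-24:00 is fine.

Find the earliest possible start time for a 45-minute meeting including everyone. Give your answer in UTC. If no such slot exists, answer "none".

Wendy in UTC: 10:15-18:45 (subtract 1h to convert from UTC+1).
Wei in UTC: 11:30-12:30, 16:15-20:00 (subtract 3h to convert from UTC+3).
Keanu in UTC: 09:15-13:30, 16:15-20:00 (add 3h to convert from UTC-3).
Zubin in UTC: 10:00-12:30, 14:15-20:00 (subtract 4h to convert from UTC+4).
Wendy ∩ Wei: 11:30-12:30, 16:15-18:45.
Wendy ∩ Wei ∩ Keanu: 11:30-12:30, 16:15-18:45.
Wendy ∩ Wei ∩ Keanu ∩ Zubin: 11:30-12:30, 16:15-18:45.
The first common window of at least 45 minutes is 11:30-12:30, so the earliest start is 11:30.

11:30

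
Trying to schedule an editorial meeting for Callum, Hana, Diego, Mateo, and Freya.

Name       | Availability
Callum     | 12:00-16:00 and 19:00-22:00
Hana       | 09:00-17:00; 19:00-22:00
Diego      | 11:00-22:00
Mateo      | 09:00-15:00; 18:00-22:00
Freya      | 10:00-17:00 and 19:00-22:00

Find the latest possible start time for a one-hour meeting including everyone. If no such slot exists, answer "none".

Callum ∩ Hana: 12:00-16:00, 19:00-22:00.
Callum ∩ Hana ∩ Diego: 12:00-16:00, 19:00-22:00.
Callum ∩ Hana ∩ Diego ∩ Mateo: 12:00-15:00, 19:00-22:00.
Callum ∩ Hana ∩ Diego ∩ Mateo ∩ Freya: 12:00-15:00, 19:00-22:00.
The last common window of at least 60 minutes is 19:00-22:00; a 60-minute meeting can start as late as 21:00 and still end by 22:00.

21:00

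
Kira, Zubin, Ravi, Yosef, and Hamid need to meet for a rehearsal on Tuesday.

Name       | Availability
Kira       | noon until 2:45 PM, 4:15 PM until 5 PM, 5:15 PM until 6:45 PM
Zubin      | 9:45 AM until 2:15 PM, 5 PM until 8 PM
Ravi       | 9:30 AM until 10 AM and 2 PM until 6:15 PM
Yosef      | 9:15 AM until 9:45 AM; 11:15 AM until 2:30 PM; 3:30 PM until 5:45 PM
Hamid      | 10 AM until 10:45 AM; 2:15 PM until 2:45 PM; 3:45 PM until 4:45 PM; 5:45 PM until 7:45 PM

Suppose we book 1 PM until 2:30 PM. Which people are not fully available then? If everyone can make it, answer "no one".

Hamid, Ravi, Zubin

Kira: free for 13:00-14:30. Zubin: not fully free for 13:00-14:30. Ravi: not fully free for 13:00-14:30. Yosef: free for 13:00-14:30. Hamid: not fully free for 13:00-14:30.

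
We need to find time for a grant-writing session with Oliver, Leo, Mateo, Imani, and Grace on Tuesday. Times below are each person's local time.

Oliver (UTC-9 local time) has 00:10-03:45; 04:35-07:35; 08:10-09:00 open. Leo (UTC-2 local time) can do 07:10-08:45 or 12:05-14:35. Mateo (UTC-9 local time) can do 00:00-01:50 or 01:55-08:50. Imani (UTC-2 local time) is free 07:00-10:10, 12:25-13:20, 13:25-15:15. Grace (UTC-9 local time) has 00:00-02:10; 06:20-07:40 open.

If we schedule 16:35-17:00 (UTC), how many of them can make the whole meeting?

2

Oliver in UTC: 09:10-12:45, 13:35-16:35, 17:10-18:00 (add 9h to convert from UTC-9).
Leo in UTC: 09:10-10:45, 14:05-16:35 (add 2h to convert from UTC-2).
Mateo in UTC: 09:00-10:50, 10:55-17:50 (add 9h to convert from UTC-9).
Imani in UTC: 09:00-12:10, 14:25-15:20, 15:25-17:15 (add 2h to convert from UTC-2).
Grace in UTC: 09:00-11:10, 15:20-16:40 (add 9h to convert from UTC-9).
Mateo and Imani can make the full 16:35-17:00 slot — that's 2.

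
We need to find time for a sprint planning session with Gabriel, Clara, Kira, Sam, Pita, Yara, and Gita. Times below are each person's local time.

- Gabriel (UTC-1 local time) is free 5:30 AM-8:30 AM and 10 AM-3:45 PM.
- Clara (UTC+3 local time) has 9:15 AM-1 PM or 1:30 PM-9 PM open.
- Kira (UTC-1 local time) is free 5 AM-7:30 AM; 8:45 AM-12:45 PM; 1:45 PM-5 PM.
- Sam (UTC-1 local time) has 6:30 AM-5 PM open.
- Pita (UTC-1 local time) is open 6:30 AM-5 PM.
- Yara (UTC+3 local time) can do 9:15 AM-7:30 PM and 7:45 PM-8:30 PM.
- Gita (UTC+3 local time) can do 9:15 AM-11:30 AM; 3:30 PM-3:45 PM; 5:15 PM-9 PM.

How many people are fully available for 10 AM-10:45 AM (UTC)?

Gabriel in UTC: 06:30-09:30, 11:00-16:45 (add 1h to convert from UTC-1).
Clara in UTC: 06:15-10:00, 10:30-18:00 (subtract 3h to convert from UTC+3).
Kira in UTC: 06:00-08:30, 09:45-13:45, 14:45-18:00 (add 1h to convert from UTC-1).
Sam in UTC: 07:30-18:00 (add 1h to convert from UTC-1).
Pita in UTC: 07:30-18:00 (add 1h to convert from UTC-1).
Yara in UTC: 06:15-16:30, 16:45-17:30 (subtract 3h to convert from UTC+3).
Gita in UTC: 06:15-08:30, 12:30-12:45, 14:15-18:00 (subtract 3h to convert from UTC+3).
Kira, Sam, Pita, and Yara can make the full 10:00-10:45 slot — that's 4.

4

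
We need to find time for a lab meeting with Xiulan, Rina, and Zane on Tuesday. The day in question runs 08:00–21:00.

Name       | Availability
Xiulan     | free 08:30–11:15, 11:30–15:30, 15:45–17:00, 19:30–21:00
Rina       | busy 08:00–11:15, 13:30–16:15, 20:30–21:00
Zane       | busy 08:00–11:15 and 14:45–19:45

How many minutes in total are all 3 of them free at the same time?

Xiulan free: 08:30-11:15, 11:30-15:30, 15:45-17:00, 19:30-21:00.
Rina free: 11:15-13:30, 16:15-20:30 (invert busy blocks within the working day).
Zane free: 11:15-14:45, 19:45-21:00 (invert busy blocks within the working day).
Xiulan ∩ Rina: 11:30-13:30, 16:15-17:00, 19:30-20:30.
Xiulan ∩ Rina ∩ Zane: 11:30-13:30, 19:45-20:30.
Summing the common windows: 120 + 45 = 165 minutes.

165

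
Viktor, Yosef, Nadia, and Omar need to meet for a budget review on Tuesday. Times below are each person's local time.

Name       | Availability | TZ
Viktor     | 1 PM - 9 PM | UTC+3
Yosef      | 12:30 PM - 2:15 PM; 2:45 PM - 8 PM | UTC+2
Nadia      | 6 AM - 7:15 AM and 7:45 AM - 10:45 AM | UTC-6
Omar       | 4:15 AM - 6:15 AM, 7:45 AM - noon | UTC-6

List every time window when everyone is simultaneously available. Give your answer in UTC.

12:00-12:15, 13:45-16:45

Viktor in UTC: 10:00-18:00 (subtract 3h to convert from UTC+3).
Yosef in UTC: 10:30-12:15, 12:45-18:00 (subtract 2h to convert from UTC+2).
Nadia in UTC: 12:00-13:15, 13:45-16:45 (add 6h to convert from UTC-6).
Omar in UTC: 10:15-12:15, 13:45-18:00 (add 6h to convert from UTC-6).
Viktor ∩ Yosef: 10:30-12:15, 12:45-18:00.
Viktor ∩ Yosef ∩ Nadia: 12:00-12:15, 12:45-13:15, 13:45-16:45.
Viktor ∩ Yosef ∩ Nadia ∩ Omar: 12:00-12:15, 13:45-16:45.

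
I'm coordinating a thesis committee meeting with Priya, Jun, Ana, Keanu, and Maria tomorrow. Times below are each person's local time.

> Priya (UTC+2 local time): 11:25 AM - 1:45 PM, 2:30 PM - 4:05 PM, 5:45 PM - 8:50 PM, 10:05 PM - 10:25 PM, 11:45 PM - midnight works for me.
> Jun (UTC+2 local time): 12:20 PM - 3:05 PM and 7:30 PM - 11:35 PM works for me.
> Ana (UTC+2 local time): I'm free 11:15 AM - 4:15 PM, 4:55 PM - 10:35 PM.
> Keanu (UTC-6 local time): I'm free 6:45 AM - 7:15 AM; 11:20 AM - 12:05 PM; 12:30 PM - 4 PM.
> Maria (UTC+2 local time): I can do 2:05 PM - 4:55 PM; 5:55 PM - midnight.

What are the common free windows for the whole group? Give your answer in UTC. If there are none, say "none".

Priya in UTC: 09:25-11:45, 12:30-14:05, 15:45-18:50, 20:05-20:25, 21:45-22:00 (subtract 2h to convert from UTC+2).
Jun in UTC: 10:20-13:05, 17:30-21:35 (subtract 2h to convert from UTC+2).
Ana in UTC: 09:15-14:15, 14:55-20:35 (subtract 2h to convert from UTC+2).
Keanu in UTC: 12:45-13:15, 17:20-18:05, 18:30-22:00 (add 6h to convert from UTC-6).
Maria in UTC: 12:05-14:55, 15:55-22:00 (subtract 2h to convert from UTC+2).
Priya ∩ Jun: 10:20-11:45, 12:30-13:05, 17:30-18:50, 20:05-20:25.
Priya ∩ Jun ∩ Ana: 10:20-11:45, 12:30-13:05, 17:30-18:50, 20:05-20:25.
Priya ∩ Jun ∩ Ana ∩ Keanu: 12:45-13:05, 17:30-18:05, 18:30-18:50, 20:05-20:25.
Priya ∩ Jun ∩ Ana ∩ Keanu ∩ Maria: 12:45-13:05, 17:30-18:05, 18:30-18:50, 20:05-20:25.
Those are the intersection windows.

12:45-13:05, 17:30-18:05, 18:30-18:50, 20:05-20:25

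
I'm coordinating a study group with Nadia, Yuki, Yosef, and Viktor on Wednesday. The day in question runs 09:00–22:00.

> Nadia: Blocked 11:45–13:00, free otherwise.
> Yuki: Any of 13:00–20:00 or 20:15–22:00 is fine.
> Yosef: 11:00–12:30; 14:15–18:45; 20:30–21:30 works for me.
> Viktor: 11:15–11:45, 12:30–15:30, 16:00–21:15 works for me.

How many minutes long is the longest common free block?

165

Nadia free: 09:00-11:45, 13:00-22:00 (invert busy blocks within the working day).
Yuki free: 13:00-20:00, 20:15-22:00.
Yosef free: 11:00-12:30, 14:15-18:45, 20:30-21:30.
Viktor free: 11:15-11:45, 12:30-15:30, 16:00-21:15.
Nadia ∩ Yuki: 13:00-20:00, 20:15-22:00.
Nadia ∩ Yuki ∩ Yosef: 14:15-18:45, 20:30-21:30.
Nadia ∩ Yuki ∩ Yosef ∩ Viktor: 14:15-15:30, 16:00-18:45, 20:30-21:15.
Those are the intersection windows.
The longest is 16:00-18:45 at 165 minutes.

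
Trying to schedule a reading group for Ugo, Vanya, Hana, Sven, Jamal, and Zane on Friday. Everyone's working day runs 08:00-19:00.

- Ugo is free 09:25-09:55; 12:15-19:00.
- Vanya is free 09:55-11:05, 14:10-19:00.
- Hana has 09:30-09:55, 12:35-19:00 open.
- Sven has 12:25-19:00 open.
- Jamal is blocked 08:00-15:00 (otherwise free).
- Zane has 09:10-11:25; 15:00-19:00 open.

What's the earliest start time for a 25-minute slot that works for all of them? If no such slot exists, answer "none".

15:00

Ugo free: 09:25-09:55, 12:15-19:00.
Vanya free: 09:55-11:05, 14:10-19:00.
Hana free: 09:30-09:55, 12:35-19:00.
Sven free: 12:25-19:00.
Jamal free: 15:00-19:00 (invert busy blocks within the working day).
Zane free: 09:10-11:25, 15:00-19:00.
Ugo ∩ Vanya: 14:10-19:00.
Ugo ∩ Vanya ∩ Hana: 14:10-19:00.
Ugo ∩ Vanya ∩ Hana ∩ Sven: 14:10-19:00.
Ugo ∩ Vanya ∩ Hana ∩ Sven ∩ Jamal: 15:00-19:00.
Ugo ∩ Vanya ∩ Hana ∩ Sven ∩ Jamal ∩ Zane: 15:00-19:00.
The first common window of at least 25 minutes is 15:00-19:00, so the earliest start is 15:00.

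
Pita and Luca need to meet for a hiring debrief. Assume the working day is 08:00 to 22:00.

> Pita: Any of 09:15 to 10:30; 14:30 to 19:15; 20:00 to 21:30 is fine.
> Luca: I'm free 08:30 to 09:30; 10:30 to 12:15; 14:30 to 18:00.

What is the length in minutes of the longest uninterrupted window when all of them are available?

Pita ∩ Luca: 09:15-09:30, 14:30-18:00.
So the common availability across everyone is 09:15-09:30, 14:30-18:00.
The longest is 14:30-18:00 at 210 minutes.

210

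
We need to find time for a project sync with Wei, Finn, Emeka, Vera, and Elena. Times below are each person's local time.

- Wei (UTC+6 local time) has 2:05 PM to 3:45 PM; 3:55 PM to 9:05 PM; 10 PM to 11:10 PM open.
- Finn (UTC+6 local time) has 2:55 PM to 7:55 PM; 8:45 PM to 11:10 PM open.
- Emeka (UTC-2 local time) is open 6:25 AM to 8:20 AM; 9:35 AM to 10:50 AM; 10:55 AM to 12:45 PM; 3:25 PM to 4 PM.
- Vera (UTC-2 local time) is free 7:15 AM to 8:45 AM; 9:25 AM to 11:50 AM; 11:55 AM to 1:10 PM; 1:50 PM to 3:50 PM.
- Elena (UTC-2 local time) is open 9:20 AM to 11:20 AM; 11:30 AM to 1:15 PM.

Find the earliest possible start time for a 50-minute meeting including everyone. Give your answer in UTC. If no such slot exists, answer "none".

Wei in UTC: 08:05-09:45, 09:55-15:05, 16:00-17:10 (subtract 6h to convert from UTC+6).
Finn in UTC: 08:55-13:55, 14:45-17:10 (subtract 6h to convert from UTC+6).
Emeka in UTC: 08:25-10:20, 11:35-12:50, 12:55-14:45, 17:25-18:00 (add 2h to convert from UTC-2).
Vera in UTC: 09:15-10:45, 11:25-13:50, 13:55-15:10, 15:50-17:50 (add 2h to convert from UTC-2).
Elena in UTC: 11:20-13:20, 13:30-15:15 (add 2h to convert from UTC-2).
Wei ∩ Finn: 08:55-09:45, 09:55-13:55, 14:45-15:05, 16:00-17:10.
Wei ∩ Finn ∩ Emeka: 08:55-09:45, 09:55-10:20, 11:35-12:50, 12:55-13:55.
Wei ∩ Finn ∩ Emeka ∩ Vera: 09:15-09:45, 09:55-10:20, 11:35-12:50, 12:55-13:50.
Wei ∩ Finn ∩ Emeka ∩ Vera ∩ Elena: 11:35-12:50, 12:55-13:20, 13:30-13:50.
The first common window of at least 50 minutes is 11:35-12:50, so the earliest start is 11:35.

11:35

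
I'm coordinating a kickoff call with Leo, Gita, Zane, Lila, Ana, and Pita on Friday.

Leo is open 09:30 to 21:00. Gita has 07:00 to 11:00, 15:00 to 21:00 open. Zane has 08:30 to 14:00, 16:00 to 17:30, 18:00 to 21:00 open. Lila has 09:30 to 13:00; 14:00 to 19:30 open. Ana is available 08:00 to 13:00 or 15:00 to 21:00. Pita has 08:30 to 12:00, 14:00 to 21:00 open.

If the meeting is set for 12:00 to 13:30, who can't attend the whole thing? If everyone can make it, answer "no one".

Ana, Gita, Lila, Pita

Leo: free for 12:00-13:30. Gita: not fully free for 12:00-13:30. Zane: free for 12:00-13:30. Lila: not fully free for 12:00-13:30. Ana: not fully free for 12:00-13:30. Pita: not fully free for 12:00-13:30.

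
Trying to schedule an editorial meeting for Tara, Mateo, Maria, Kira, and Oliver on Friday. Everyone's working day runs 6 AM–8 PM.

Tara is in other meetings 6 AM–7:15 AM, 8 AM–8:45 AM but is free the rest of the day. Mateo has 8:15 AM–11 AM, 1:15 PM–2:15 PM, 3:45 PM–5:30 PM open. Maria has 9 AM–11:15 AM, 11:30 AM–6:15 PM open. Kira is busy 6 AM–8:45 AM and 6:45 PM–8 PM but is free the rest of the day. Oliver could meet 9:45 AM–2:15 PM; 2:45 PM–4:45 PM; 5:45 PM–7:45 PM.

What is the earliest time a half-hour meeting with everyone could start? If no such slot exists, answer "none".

Tara free: 07:15-08:00, 08:45-20:00 (invert busy blocks within the working day).
Mateo free: 08:15-11:00, 13:15-14:15, 15:45-17:30.
Maria free: 09:00-11:15, 11:30-18:15.
Kira free: 08:45-18:45 (invert busy blocks within the working day).
Oliver free: 09:45-14:15, 14:45-16:45, 17:45-19:45.
Tara ∩ Mateo: 08:45-11:00, 13:15-14:15, 15:45-17:30.
Tara ∩ Mateo ∩ Maria: 09:00-11:00, 13:15-14:15, 15:45-17:30.
Tara ∩ Mateo ∩ Maria ∩ Kira: 09:00-11:00, 13:15-14:15, 15:45-17:30.
Tara ∩ Mateo ∩ Maria ∩ Kira ∩ Oliver: 09:45-11:00, 13:15-14:15, 15:45-16:45.
So the common availability across everyone is 09:45-11:00, 13:15-14:15, 15:45-16:45.
The first common window of at least 30 minutes is 09:45-11:00, so the earliest start is 09:45.

09:45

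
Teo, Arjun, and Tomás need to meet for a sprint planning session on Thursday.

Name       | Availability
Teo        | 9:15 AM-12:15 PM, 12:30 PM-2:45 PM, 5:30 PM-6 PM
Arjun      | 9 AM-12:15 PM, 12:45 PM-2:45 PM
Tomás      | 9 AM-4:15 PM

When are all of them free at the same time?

09:15-12:15, 12:45-14:45

Teo ∩ Arjun: 09:15-12:15, 12:45-14:45.
Teo ∩ Arjun ∩ Tomás: 09:15-12:15, 12:45-14:45.
Those are the intersection windows.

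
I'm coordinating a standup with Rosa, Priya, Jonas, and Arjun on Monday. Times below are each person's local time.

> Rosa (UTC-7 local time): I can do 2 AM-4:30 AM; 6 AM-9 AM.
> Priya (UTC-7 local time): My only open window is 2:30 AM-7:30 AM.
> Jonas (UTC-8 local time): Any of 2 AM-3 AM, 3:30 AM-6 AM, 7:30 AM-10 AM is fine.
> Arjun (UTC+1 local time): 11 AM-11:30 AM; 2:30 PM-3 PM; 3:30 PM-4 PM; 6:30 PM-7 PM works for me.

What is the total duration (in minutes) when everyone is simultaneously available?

60

Rosa in UTC: 09:00-11:30, 13:00-16:00 (add 7h to convert from UTC-7).
Priya in UTC: 09:30-14:30 (add 7h to convert from UTC-7).
Jonas in UTC: 10:00-11:00, 11:30-14:00, 15:30-18:00 (add 8h to convert from UTC-8).
Arjun in UTC: 10:00-10:30, 13:30-14:00, 14:30-15:00, 17:30-18:00 (subtract 1h to convert from UTC+1).
Rosa ∩ Priya: 09:30-11:30, 13:00-14:30.
Rosa ∩ Priya ∩ Jonas: 10:00-11:00, 13:00-14:00.
Rosa ∩ Priya ∩ Jonas ∩ Arjun: 10:00-10:30, 13:30-14:00.
Summing the common windows: 30 + 30 = 60 minutes.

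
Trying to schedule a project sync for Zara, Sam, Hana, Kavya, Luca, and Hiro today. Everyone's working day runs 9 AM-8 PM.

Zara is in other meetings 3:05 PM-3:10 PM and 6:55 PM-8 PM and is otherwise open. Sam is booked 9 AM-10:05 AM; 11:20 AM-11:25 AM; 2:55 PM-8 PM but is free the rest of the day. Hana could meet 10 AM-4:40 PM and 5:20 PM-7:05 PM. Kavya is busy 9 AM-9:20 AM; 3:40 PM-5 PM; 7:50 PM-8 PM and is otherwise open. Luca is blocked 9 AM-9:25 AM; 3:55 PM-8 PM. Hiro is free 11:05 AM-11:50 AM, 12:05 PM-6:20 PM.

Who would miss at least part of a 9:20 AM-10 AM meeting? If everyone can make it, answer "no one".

Zara free: 09:00-15:05, 15:10-18:55 (invert busy blocks within the working day).
Sam free: 10:05-11:20, 11:25-14:55 (invert busy blocks within the working day).
Hana free: 10:00-16:40, 17:20-19:05.
Kavya free: 09:20-15:40, 17:00-19:50 (invert busy blocks within the working day).
Luca free: 09:25-15:55 (invert busy blocks within the working day).
Hiro free: 11:05-11:50, 12:05-18:20.
Zara: free for 09:20-10:00. Sam: not fully free for 09:20-10:00. Hana: not fully free for 09:20-10:00. Kavya: free for 09:20-10:00. Luca: not fully free for 09:20-10:00. Hiro: not fully free for 09:20-10:00.

Hana, Hiro, Luca, Sam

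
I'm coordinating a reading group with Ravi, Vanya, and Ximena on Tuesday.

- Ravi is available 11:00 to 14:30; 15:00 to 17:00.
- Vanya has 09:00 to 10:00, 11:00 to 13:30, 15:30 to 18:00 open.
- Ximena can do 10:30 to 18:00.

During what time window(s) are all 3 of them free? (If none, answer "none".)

11:00-13:30, 15:30-17:00

Ravi ∩ Vanya: 11:00-13:30, 15:30-17:00.
Ravi ∩ Vanya ∩ Ximena: 11:00-13:30, 15:30-17:00.
Those are the intersection windows.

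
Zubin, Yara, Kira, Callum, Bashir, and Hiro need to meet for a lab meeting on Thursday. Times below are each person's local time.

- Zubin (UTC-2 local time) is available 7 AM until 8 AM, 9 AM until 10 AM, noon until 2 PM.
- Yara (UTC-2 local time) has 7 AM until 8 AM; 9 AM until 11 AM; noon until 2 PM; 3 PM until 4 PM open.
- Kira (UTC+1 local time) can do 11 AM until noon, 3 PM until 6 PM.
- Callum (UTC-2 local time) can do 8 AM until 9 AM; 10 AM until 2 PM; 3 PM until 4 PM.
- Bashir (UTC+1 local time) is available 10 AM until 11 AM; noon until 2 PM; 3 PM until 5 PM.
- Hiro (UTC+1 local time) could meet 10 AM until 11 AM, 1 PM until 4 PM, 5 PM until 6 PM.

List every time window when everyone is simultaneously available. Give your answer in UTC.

14:00-15:00

Zubin in UTC: 09:00-10:00, 11:00-12:00, 14:00-16:00 (add 2h to convert from UTC-2).
Yara in UTC: 09:00-10:00, 11:00-13:00, 14:00-16:00, 17:00-18:00 (add 2h to convert from UTC-2).
Kira in UTC: 10:00-11:00, 14:00-17:00 (subtract 1h to convert from UTC+1).
Callum in UTC: 10:00-11:00, 12:00-16:00, 17:00-18:00 (add 2h to convert from UTC-2).
Bashir in UTC: 09:00-10:00, 11:00-13:00, 14:00-16:00 (subtract 1h to convert from UTC+1).
Hiro in UTC: 09:00-10:00, 12:00-15:00, 16:00-17:00 (subtract 1h to convert from UTC+1).
Zubin ∩ Yara: 09:00-10:00, 11:00-12:00, 14:00-16:00.
Zubin ∩ Yara ∩ Kira: 14:00-16:00.
Zubin ∩ Yara ∩ Kira ∩ Callum: 14:00-16:00.
Zubin ∩ Yara ∩ Kira ∩ Callum ∩ Bashir: 14:00-16:00.
Zubin ∩ Yara ∩ Kira ∩ Callum ∩ Bashir ∩ Hiro: 14:00-15:00.
So the common availability across everyone is 14:00-15:00.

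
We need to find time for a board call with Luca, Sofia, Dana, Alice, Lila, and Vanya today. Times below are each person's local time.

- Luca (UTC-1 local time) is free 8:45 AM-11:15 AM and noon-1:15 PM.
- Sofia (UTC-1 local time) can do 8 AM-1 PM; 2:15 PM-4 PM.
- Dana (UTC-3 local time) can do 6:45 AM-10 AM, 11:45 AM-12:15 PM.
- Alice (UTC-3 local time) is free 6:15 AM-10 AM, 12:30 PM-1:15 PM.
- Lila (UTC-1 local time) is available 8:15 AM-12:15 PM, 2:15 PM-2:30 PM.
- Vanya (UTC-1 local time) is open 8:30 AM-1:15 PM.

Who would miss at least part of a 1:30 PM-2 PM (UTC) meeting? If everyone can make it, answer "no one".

Alice, Dana, Lila

Luca in UTC: 09:45-12:15, 13:00-14:15 (add 1h to convert from UTC-1).
Sofia in UTC: 09:00-14:00, 15:15-17:00 (add 1h to convert from UTC-1).
Dana in UTC: 09:45-13:00, 14:45-15:15 (add 3h to convert from UTC-3).
Alice in UTC: 09:15-13:00, 15:30-16:15 (add 3h to convert from UTC-3).
Lila in UTC: 09:15-13:15, 15:15-15:30 (add 1h to convert from UTC-1).
Vanya in UTC: 09:30-14:15 (add 1h to convert from UTC-1).
Luca: free for 13:30-14:00. Sofia: free for 13:30-14:00. Dana: not fully free for 13:30-14:00. Alice: not fully free for 13:30-14:00. Lila: not fully free for 13:30-14:00. Vanya: free for 13:30-14:00.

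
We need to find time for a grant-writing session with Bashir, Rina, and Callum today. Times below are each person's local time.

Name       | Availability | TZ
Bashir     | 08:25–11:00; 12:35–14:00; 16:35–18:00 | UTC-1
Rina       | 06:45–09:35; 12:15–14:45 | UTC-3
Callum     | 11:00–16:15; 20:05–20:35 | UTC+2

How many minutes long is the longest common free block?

135

Bashir in UTC: 09:25-12:00, 13:35-15:00, 17:35-19:00 (add 1h to convert from UTC-1).
Rina in UTC: 09:45-12:35, 15:15-17:45 (add 3h to convert from UTC-3).
Callum in UTC: 09:00-14:15, 18:05-18:35 (subtract 2h to convert from UTC+2).
Bashir ∩ Rina: 09:45-12:00, 17:35-17:45.
Bashir ∩ Rina ∩ Callum: 09:45-12:00.
The longest is 09:45-12:00 at 135 minutes.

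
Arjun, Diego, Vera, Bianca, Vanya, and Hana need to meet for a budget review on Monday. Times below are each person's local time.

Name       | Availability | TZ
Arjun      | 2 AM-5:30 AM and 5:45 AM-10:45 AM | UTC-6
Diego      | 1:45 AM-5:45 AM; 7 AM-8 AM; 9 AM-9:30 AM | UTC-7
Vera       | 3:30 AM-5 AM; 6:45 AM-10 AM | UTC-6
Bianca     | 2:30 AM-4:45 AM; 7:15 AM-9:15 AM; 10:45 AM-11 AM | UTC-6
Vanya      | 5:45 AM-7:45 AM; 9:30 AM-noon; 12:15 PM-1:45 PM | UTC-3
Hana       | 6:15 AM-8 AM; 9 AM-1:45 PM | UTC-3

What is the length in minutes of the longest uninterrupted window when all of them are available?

75

Arjun in UTC: 08:00-11:30, 11:45-16:45 (add 6h to convert from UTC-6).
Diego in UTC: 08:45-12:45, 14:00-15:00, 16:00-16:30 (add 7h to convert from UTC-7).
Vera in UTC: 09:30-11:00, 12:45-16:00 (add 6h to convert from UTC-6).
Bianca in UTC: 08:30-10:45, 13:15-15:15, 16:45-17:00 (add 6h to convert from UTC-6).
Vanya in UTC: 08:45-10:45, 12:30-15:00, 15:15-16:45 (add 3h to convert from UTC-3).
Hana in UTC: 09:15-11:00, 12:00-16:45 (add 3h to convert from UTC-3).
Arjun ∩ Diego: 08:45-11:30, 11:45-12:45, 14:00-15:00, 16:00-16:30.
Arjun ∩ Diego ∩ Vera: 09:30-11:00, 14:00-15:00.
Arjun ∩ Diego ∩ Vera ∩ Bianca: 09:30-10:45, 14:00-15:00.
Arjun ∩ Diego ∩ Vera ∩ Bianca ∩ Vanya: 09:30-10:45, 14:00-15:00.
Arjun ∩ Diego ∩ Vera ∩ Bianca ∩ Vanya ∩ Hana: 09:30-10:45, 14:00-15:00.
The longest is 09:30-10:45 at 75 minutes.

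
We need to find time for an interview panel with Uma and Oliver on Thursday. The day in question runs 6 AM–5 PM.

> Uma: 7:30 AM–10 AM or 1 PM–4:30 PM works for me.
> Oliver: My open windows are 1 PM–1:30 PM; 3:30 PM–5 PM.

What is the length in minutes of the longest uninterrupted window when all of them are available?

Uma ∩ Oliver: 13:00-13:30, 15:30-16:30.
So the common availability across everyone is 13:00-13:30, 15:30-16:30.
The longest is 15:30-16:30 at 60 minutes.

60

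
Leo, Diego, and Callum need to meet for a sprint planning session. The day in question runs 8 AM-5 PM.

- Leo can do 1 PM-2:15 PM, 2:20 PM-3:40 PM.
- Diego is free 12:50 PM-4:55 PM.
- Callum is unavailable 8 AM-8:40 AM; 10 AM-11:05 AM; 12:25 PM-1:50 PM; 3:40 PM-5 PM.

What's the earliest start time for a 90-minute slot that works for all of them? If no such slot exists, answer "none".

none

Leo free: 13:00-14:15, 14:20-15:40.
Diego free: 12:50-16:55.
Callum free: 08:40-10:00, 11:05-12:25, 13:50-15:40 (invert busy blocks within the working day).
Leo ∩ Diego: 13:00-14:15, 14:20-15:40.
Leo ∩ Diego ∩ Callum: 13:50-14:15, 14:20-15:40.
No common window is at least 90 minutes long.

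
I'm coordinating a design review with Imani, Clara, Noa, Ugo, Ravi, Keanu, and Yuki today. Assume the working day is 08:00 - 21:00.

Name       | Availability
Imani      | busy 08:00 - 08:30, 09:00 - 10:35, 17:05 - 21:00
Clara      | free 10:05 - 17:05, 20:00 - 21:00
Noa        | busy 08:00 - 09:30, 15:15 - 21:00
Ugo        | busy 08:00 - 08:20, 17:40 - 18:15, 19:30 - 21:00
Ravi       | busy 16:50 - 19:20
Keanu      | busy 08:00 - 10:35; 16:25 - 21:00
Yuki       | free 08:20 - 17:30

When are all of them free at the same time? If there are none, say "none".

Imani free: 08:30-09:00, 10:35-17:05 (invert busy blocks within the working day).
Clara free: 10:05-17:05, 20:00-21:00.
Noa free: 09:30-15:15 (invert busy blocks within the working day).
Ugo free: 08:20-17:40, 18:15-19:30 (invert busy blocks within the working day).
Ravi free: 08:00-16:50, 19:20-21:00 (invert busy blocks within the working day).
Keanu free: 10:35-16:25 (invert busy blocks within the working day).
Yuki free: 08:20-17:30.
Imani ∩ Clara: 10:35-17:05.
Imani ∩ Clara ∩ Noa: 10:35-15:15.
Imani ∩ Clara ∩ Noa ∩ Ugo: 10:35-15:15.
Imani ∩ Clara ∩ Noa ∩ Ugo ∩ Ravi: 10:35-15:15.
Imani ∩ Clara ∩ Noa ∩ Ugo ∩ Ravi ∩ Keanu: 10:35-15:15.
Imani ∩ Clara ∩ Noa ∩ Ugo ∩ Ravi ∩ Keanu ∩ Yuki: 10:35-15:15.
So the common availability across everyone is 10:35-15:15.

10:35-15:15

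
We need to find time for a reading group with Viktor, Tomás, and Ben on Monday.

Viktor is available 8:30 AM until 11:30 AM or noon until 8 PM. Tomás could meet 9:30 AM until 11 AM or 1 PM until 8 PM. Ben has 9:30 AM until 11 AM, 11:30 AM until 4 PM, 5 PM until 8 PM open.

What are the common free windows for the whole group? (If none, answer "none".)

09:30-11:00, 13:00-16:00, 17:00-20:00

Viktor ∩ Tomás: 09:30-11:00, 13:00-20:00.
Viktor ∩ Tomás ∩ Ben: 09:30-11:00, 13:00-16:00, 17:00-20:00.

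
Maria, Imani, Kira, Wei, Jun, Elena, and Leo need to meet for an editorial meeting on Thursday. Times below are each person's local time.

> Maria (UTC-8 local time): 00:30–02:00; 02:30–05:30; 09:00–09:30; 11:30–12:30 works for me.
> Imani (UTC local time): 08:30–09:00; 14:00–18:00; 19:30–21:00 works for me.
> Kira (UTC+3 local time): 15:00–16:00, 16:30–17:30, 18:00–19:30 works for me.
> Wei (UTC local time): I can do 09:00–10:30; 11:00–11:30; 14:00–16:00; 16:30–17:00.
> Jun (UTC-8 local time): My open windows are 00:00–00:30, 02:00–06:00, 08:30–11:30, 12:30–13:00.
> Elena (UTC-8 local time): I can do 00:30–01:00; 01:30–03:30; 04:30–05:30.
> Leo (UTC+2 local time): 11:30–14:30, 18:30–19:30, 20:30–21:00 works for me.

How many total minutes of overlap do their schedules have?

0

Maria in UTC: 08:30-10:00, 10:30-13:30, 17:00-17:30, 19:30-20:30 (add 8h to convert from UTC-8).
Imani in UTC: 08:30-09:00, 14:00-18:00, 19:30-21:00.
Kira in UTC: 12:00-13:00, 13:30-14:30, 15:00-16:30 (subtract 3h to convert from UTC+3).
Wei in UTC: 09:00-10:30, 11:00-11:30, 14:00-16:00, 16:30-17:00.
Jun in UTC: 08:00-08:30, 10:00-14:00, 16:30-19:30, 20:30-21:00 (add 8h to convert from UTC-8).
Elena in UTC: 08:30-09:00, 09:30-11:30, 12:30-13:30 (add 8h to convert from UTC-8).
Leo in UTC: 09:30-12:30, 16:30-17:30, 18:30-19:00 (subtract 2h to convert from UTC+2).
Maria ∩ Imani: 08:30-09:00, 17:00-17:30, 19:30-20:30.
Maria ∩ Imani ∩ Kira: ∅.
Maria ∩ Imani ∩ Kira ∩ Wei: ∅.
Maria ∩ Imani ∩ Kira ∩ Wei ∩ Jun: ∅.
Maria ∩ Imani ∩ Kira ∩ Wei ∩ Jun ∩ Elena: ∅.
Maria ∩ Imani ∩ Kira ∩ Wei ∩ Jun ∩ Elena ∩ Leo: ∅.
There is no time when everyone is free.
There is no common window, so the total is 0 minutes.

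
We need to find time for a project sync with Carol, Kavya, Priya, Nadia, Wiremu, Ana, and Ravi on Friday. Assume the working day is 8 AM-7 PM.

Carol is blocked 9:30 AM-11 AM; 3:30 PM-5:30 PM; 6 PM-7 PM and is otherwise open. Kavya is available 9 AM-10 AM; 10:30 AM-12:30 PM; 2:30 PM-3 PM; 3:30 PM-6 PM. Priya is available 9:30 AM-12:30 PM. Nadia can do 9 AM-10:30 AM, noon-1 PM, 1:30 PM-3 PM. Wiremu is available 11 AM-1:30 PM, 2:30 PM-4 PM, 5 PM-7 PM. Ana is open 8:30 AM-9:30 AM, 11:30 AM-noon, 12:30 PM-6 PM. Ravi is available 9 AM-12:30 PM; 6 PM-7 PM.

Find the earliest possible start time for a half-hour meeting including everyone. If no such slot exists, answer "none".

none

Carol free: 08:00-09:30, 11:00-15:30, 17:30-18:00 (invert busy blocks within the working day).
Kavya free: 09:00-10:00, 10:30-12:30, 14:30-15:00, 15:30-18:00.
Priya free: 09:30-12:30.
Nadia free: 09:00-10:30, 12:00-13:00, 13:30-15:00.
Wiremu free: 11:00-13:30, 14:30-16:00, 17:00-19:00.
Ana free: 08:30-09:30, 11:30-12:00, 12:30-18:00.
Ravi free: 09:00-12:30, 18:00-19:00.
Carol ∩ Kavya: 09:00-09:30, 11:00-12:30, 14:30-15:00, 17:30-18:00.
Carol ∩ Kavya ∩ Priya: 11:00-12:30.
Carol ∩ Kavya ∩ Priya ∩ Nadia: 12:00-12:30.
Carol ∩ Kavya ∩ Priya ∩ Nadia ∩ Wiremu: 12:00-12:30.
Carol ∩ Kavya ∩ Priya ∩ Nadia ∩ Wiremu ∩ Ana: ∅.
Carol ∩ Kavya ∩ Priya ∩ Nadia ∩ Wiremu ∩ Ana ∩ Ravi: ∅.
There is no time when everyone is free.
No common window is at least 30 minutes long.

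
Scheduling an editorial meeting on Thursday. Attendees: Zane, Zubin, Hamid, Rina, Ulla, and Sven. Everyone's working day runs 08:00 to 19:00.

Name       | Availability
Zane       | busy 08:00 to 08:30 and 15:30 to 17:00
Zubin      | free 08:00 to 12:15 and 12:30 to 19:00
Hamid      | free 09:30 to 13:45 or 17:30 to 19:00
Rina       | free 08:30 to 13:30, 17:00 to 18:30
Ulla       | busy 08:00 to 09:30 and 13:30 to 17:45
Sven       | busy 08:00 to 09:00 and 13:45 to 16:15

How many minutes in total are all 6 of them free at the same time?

270

Zane free: 08:30-15:30, 17:00-19:00 (invert busy blocks within the working day).
Zubin free: 08:00-12:15, 12:30-19:00.
Hamid free: 09:30-13:45, 17:30-19:00.
Rina free: 08:30-13:30, 17:00-18:30.
Ulla free: 09:30-13:30, 17:45-19:00 (invert busy blocks within the working day).
Sven free: 09:00-13:45, 16:15-19:00 (invert busy blocks within the working day).
Zane ∩ Zubin: 08:30-12:15, 12:30-15:30, 17:00-19:00.
Zane ∩ Zubin ∩ Hamid: 09:30-12:15, 12:30-13:45, 17:30-19:00.
Zane ∩ Zubin ∩ Hamid ∩ Rina: 09:30-12:15, 12:30-13:30, 17:30-18:30.
Zane ∩ Zubin ∩ Hamid ∩ Rina ∩ Ulla: 09:30-12:15, 12:30-13:30, 17:45-18:30.
Zane ∩ Zubin ∩ Hamid ∩ Rina ∩ Ulla ∩ Sven: 09:30-12:15, 12:30-13:30, 17:45-18:30.
Summing the common windows: 165 + 60 + 45 = 270 minutes.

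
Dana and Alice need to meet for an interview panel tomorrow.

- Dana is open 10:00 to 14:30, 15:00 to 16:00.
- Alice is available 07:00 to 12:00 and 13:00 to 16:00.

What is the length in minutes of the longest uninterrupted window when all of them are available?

Dana ∩ Alice: 10:00-12:00, 13:00-14:30, 15:00-16:00.
Those are the intersection windows.
The longest is 10:00-12:00 at 120 minutes.

120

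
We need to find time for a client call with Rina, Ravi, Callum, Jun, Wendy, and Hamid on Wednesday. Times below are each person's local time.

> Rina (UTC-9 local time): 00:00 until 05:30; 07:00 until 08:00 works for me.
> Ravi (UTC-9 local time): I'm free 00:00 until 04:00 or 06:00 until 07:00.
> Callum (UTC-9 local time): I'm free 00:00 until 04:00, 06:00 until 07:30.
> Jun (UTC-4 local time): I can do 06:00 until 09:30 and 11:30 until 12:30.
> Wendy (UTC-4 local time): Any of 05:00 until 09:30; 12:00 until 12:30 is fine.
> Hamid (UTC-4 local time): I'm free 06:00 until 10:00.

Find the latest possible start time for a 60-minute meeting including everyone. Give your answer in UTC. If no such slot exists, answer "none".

Rina in UTC: 09:00-14:30, 16:00-17:00 (add 9h to convert from UTC-9).
Ravi in UTC: 09:00-13:00, 15:00-16:00 (add 9h to convert from UTC-9).
Callum in UTC: 09:00-13:00, 15:00-16:30 (add 9h to convert from UTC-9).
Jun in UTC: 10:00-13:30, 15:30-16:30 (add 4h to convert from UTC-4).
Wendy in UTC: 09:00-13:30, 16:00-16:30 (add 4h to convert from UTC-4).
Hamid in UTC: 10:00-14:00 (add 4h to convert from UTC-4).
Rina ∩ Ravi: 09:00-13:00.
Rina ∩ Ravi ∩ Callum: 09:00-13:00.
Rina ∩ Ravi ∩ Callum ∩ Jun: 10:00-13:00.
Rina ∩ Ravi ∩ Callum ∩ Jun ∩ Wendy: 10:00-13:00.
Rina ∩ Ravi ∩ Callum ∩ Jun ∩ Wendy ∩ Hamid: 10:00-13:00.
The last common window of at least 60 minutes is 10:00-13:00; a 60-minute meeting can start as late as 12:00 and still end by 13:00.

12:00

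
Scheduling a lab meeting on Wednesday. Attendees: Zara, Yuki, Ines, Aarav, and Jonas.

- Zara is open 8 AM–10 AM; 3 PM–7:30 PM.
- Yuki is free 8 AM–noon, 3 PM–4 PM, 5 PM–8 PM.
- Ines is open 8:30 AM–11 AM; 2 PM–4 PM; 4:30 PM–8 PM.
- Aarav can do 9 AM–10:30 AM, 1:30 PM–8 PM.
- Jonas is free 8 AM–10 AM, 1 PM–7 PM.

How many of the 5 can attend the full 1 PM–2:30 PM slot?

1

Jonas can make the full 13:00-14:30 slot — that's 1.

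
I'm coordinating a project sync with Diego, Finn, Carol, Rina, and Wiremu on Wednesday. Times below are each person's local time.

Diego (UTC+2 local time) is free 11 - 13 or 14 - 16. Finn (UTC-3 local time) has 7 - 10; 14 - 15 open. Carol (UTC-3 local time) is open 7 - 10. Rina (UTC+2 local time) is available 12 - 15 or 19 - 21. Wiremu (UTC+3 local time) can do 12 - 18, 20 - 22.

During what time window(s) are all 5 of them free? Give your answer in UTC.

10:00-11:00, 12:00-13:00

Diego in UTC: 09:00-11:00, 12:00-14:00 (subtract 2h to convert from UTC+2).
Finn in UTC: 10:00-13:00, 17:00-18:00 (add 3h to convert from UTC-3).
Carol in UTC: 10:00-13:00 (add 3h to convert from UTC-3).
Rina in UTC: 10:00-13:00, 17:00-19:00 (subtract 2h to convert from UTC+2).
Wiremu in UTC: 09:00-15:00, 17:00-19:00 (subtract 3h to convert from UTC+3).
Diego ∩ Finn: 10:00-11:00, 12:00-13:00.
Diego ∩ Finn ∩ Carol: 10:00-11:00, 12:00-13:00.
Diego ∩ Finn ∩ Carol ∩ Rina: 10:00-11:00, 12:00-13:00.
Diego ∩ Finn ∩ Carol ∩ Rina ∩ Wiremu: 10:00-11:00, 12:00-13:00.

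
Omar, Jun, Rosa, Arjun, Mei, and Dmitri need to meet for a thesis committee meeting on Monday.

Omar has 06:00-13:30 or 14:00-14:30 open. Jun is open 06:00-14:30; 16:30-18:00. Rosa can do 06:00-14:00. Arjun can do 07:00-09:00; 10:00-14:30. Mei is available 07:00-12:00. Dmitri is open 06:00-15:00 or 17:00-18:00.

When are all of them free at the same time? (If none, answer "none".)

Omar ∩ Jun: 06:00-13:30, 14:00-14:30.
Omar ∩ Jun ∩ Rosa: 06:00-13:30.
Omar ∩ Jun ∩ Rosa ∩ Arjun: 07:00-09:00, 10:00-13:30.
Omar ∩ Jun ∩ Rosa ∩ Arjun ∩ Mei: 07:00-09:00, 10:00-12:00.
Omar ∩ Jun ∩ Rosa ∩ Arjun ∩ Mei ∩ Dmitri: 07:00-09:00, 10:00-12:00.
Those are the intersection windows.

07:00-09:00, 10:00-12:00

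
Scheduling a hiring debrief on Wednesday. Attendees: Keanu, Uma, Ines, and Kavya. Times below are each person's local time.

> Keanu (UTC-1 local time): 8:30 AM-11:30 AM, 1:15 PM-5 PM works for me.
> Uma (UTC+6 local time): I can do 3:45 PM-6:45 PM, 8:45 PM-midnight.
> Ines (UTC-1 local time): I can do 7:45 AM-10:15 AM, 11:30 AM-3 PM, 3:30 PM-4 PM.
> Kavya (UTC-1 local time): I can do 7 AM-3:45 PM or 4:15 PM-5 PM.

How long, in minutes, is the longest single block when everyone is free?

Keanu in UTC: 09:30-12:30, 14:15-18:00 (add 1h to convert from UTC-1).
Uma in UTC: 09:45-12:45, 14:45-18:00 (subtract 6h to convert from UTC+6).
Ines in UTC: 08:45-11:15, 12:30-16:00, 16:30-17:00 (add 1h to convert from UTC-1).
Kavya in UTC: 08:00-16:45, 17:15-18:00 (add 1h to convert from UTC-1).
Keanu ∩ Uma: 09:45-12:30, 14:45-18:00.
Keanu ∩ Uma ∩ Ines: 09:45-11:15, 14:45-16:00, 16:30-17:00.
Keanu ∩ Uma ∩ Ines ∩ Kavya: 09:45-11:15, 14:45-16:00, 16:30-16:45.
Those are the intersection windows.
The longest is 09:45-11:15 at 90 minutes.

90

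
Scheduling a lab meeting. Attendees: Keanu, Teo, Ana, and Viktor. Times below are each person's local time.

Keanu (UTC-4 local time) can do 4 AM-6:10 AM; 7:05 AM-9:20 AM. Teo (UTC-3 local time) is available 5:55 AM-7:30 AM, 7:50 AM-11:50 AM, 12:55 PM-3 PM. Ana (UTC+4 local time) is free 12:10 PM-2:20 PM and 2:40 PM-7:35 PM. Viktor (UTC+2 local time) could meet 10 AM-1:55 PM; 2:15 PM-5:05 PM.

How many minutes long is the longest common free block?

75

Keanu in UTC: 08:00-10:10, 11:05-13:20 (add 4h to convert from UTC-4).
Teo in UTC: 08:55-10:30, 10:50-14:50, 15:55-18:00 (add 3h to convert from UTC-3).
Ana in UTC: 08:10-10:20, 10:40-15:35 (subtract 4h to convert from UTC+4).
Viktor in UTC: 08:00-11:55, 12:15-15:05 (subtract 2h to convert from UTC+2).
Keanu ∩ Teo: 08:55-10:10, 11:05-13:20.
Keanu ∩ Teo ∩ Ana: 08:55-10:10, 11:05-13:20.
Keanu ∩ Teo ∩ Ana ∩ Viktor: 08:55-10:10, 11:05-11:55, 12:15-13:20.
Those are the intersection windows.
The longest is 08:55-10:10 at 75 minutes.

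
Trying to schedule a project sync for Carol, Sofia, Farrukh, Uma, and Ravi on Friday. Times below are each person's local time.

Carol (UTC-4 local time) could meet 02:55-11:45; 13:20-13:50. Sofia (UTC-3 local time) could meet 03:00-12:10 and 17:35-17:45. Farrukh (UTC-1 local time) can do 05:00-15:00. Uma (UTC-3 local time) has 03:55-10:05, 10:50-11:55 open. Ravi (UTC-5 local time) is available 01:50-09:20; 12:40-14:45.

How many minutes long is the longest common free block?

Carol in UTC: 06:55-15:45, 17:20-17:50 (add 4h to convert from UTC-4).
Sofia in UTC: 06:00-15:10, 20:35-20:45 (add 3h to convert from UTC-3).
Farrukh in UTC: 06:00-16:00 (add 1h to convert from UTC-1).
Uma in UTC: 06:55-13:05, 13:50-14:55 (add 3h to convert from UTC-3).
Ravi in UTC: 06:50-14:20, 17:40-19:45 (add 5h to convert from UTC-5).
Carol ∩ Sofia: 06:55-15:10.
Carol ∩ Sofia ∩ Farrukh: 06:55-15:10.
Carol ∩ Sofia ∩ Farrukh ∩ Uma: 06:55-13:05, 13:50-14:55.
Carol ∩ Sofia ∩ Farrukh ∩ Uma ∩ Ravi: 06:55-13:05, 13:50-14:20.
So the common availability across everyone is 06:55-13:05, 13:50-14:20.
The longest is 06:55-13:05 at 370 minutes.

370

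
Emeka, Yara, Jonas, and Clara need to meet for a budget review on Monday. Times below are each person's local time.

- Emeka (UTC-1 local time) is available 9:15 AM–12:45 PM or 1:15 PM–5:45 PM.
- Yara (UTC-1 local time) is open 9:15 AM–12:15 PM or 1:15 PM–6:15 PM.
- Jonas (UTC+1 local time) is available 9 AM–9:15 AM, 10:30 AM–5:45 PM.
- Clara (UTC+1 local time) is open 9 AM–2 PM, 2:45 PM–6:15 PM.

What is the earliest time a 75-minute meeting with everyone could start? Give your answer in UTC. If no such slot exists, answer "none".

Emeka in UTC: 10:15-13:45, 14:15-18:45 (add 1h to convert from UTC-1).
Yara in UTC: 10:15-13:15, 14:15-19:15 (add 1h to convert from UTC-1).
Jonas in UTC: 08:00-08:15, 09:30-16:45 (subtract 1h to convert from UTC+1).
Clara in UTC: 08:00-13:00, 13:45-17:15 (subtract 1h to convert from UTC+1).
Emeka ∩ Yara: 10:15-13:15, 14:15-18:45.
Emeka ∩ Yara ∩ Jonas: 10:15-13:15, 14:15-16:45.
Emeka ∩ Yara ∩ Jonas ∩ Clara: 10:15-13:00, 14:15-16:45.
The first common window of at least 75 minutes is 10:15-13:00, so the earliest start is 10:15.

10:15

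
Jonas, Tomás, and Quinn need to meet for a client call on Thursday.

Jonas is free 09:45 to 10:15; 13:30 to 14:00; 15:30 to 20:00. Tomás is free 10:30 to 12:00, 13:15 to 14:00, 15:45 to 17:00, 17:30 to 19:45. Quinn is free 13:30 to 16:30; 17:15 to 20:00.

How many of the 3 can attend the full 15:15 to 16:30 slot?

1

Quinn can make the full 15:15-16:30 slot — that's 1.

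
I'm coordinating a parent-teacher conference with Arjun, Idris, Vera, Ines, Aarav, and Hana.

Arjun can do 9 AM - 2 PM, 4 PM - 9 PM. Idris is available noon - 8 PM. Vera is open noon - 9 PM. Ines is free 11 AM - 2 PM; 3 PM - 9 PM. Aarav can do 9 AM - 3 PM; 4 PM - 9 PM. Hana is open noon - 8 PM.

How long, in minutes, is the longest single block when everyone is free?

240

Arjun ∩ Idris: 12:00-14:00, 16:00-20:00.
Arjun ∩ Idris ∩ Vera: 12:00-14:00, 16:00-20:00.
Arjun ∩ Idris ∩ Vera ∩ Ines: 12:00-14:00, 16:00-20:00.
Arjun ∩ Idris ∩ Vera ∩ Ines ∩ Aarav: 12:00-14:00, 16:00-20:00.
Arjun ∩ Idris ∩ Vera ∩ Ines ∩ Aarav ∩ Hana: 12:00-14:00, 16:00-20:00.
So the common availability across everyone is 12:00-14:00, 16:00-20:00.
The longest is 16:00-20:00 at 240 minutes.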